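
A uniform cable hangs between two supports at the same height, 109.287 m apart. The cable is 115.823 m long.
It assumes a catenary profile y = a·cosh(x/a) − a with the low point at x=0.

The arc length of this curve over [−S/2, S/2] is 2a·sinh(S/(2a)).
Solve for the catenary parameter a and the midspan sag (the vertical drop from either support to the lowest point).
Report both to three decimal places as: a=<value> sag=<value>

seed: a₀ = √(S³/(24(L−S))) = √(109.287³/(24·6.536)) = 91.220220
iter 1: u=0.599028  f(a)=+1.183e-01  f'(a)=-1.485e-01  a ← 91.220220 − (+1.183e-01/-1.485e-01) = 92.016625
iter 2: u=0.593844  f(a)=+1.567e-03  f'(a)=-1.446e-01  a ← 92.016625 − (+1.567e-03/-1.446e-01) = 92.027460
iter 3: u=0.593774  f(a)=+2.831e-07  f'(a)=-1.445e-01  a ← 92.027460 − (+2.831e-07/-1.445e-01) = 92.027462
iter 4: u=0.593774  f(a)=+2.842e-14  f'(a)=-1.445e-01  a ← 92.027462 − (+2.842e-14/-1.445e-01) = 92.027462
converged: |Δa| < 1e-12 after 4 iterations
sag = a·(cosh(S/(2a)) − 1) = 92.027462·(cosh(0.593774) − 1) = 16.705217
T_max/T_min = cosh(S/(2a)) = 1.181524

a=92.027 sag=16.705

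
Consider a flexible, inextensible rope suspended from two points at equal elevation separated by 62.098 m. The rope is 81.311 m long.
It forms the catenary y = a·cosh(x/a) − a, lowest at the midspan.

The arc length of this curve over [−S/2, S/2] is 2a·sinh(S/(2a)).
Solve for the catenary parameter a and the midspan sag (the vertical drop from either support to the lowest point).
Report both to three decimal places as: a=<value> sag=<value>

a=23.779 sag=23.320

seed: a₀ = √(S³/(24(L−S))) = √(62.098³/(24·19.213)) = 22.788367
iter 1: u=1.362493  f(a)=+1.864e+00  f'(a)=-2.021e+00  a ← 22.788367 − (+1.864e+00/-2.021e+00) = 23.710924
iter 2: u=1.309481  f(a)=+1.192e-01  f'(a)=-1.770e+00  a ← 23.710924 − (+1.192e-01/-1.770e+00) = 23.778265
iter 3: u=1.305772  f(a)=+5.607e-04  f'(a)=-1.753e+00  a ← 23.778265 − (+5.607e-04/-1.753e+00) = 23.778585
iter 4: u=1.305755  f(a)=+1.254e-08  f'(a)=-1.753e+00  a ← 23.778585 − (+1.254e-08/-1.753e+00) = 23.778585
iter 5: u=1.305755  f(a)=-1.421e-14  f'(a)=-1.753e+00  a ← 23.778585 − (-1.421e-14/-1.753e+00) = 23.778585
converged: |Δa| < 1e-12 after 5 iterations
sag = a·(cosh(S/(2a)) − 1) = 23.778585·(cosh(1.305755) − 1) = 23.320149
T_max/T_min = cosh(S/(2a)) = 1.980721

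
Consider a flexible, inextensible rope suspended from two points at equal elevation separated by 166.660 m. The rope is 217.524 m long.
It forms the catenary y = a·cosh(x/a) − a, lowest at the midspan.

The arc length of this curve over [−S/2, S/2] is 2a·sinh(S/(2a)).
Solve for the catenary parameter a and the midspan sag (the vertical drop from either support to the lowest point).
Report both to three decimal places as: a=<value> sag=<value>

a=64.221 sag=62.086

seed: a₀ = √(S³/(24(L−S))) = √(166.660³/(24·50.864)) = 61.579505
iter 1: u=1.353210  f(a)=+4.865e+00  f'(a)=-1.975e+00  a ← 61.579505 − (+4.865e+00/-1.975e+00) = 64.043029
iter 2: u=1.301156  f(a)=+3.072e-01  f'(a)=-1.733e+00  a ← 64.043029 − (+3.072e-01/-1.733e+00) = 64.220321
iter 3: u=1.297564  f(a)=+1.407e-03  f'(a)=-1.717e+00  a ← 64.220321 − (+1.407e-03/-1.717e+00) = 64.221140
iter 4: u=1.297548  f(a)=+2.983e-08  f'(a)=-1.717e+00  a ← 64.221140 − (+2.983e-08/-1.717e+00) = 64.221140
iter 5: u=1.297548  f(a)=-2.842e-14  f'(a)=-1.717e+00  a ← 64.221140 − (-2.842e-14/-1.717e+00) = 64.221140
converged: |Δa| < 1e-12 after 5 iterations
sag = a·(cosh(S/(2a)) − 1) = 64.221140·(cosh(1.297548) − 1) = 62.086134
T_max/T_min = cosh(S/(2a)) = 1.966755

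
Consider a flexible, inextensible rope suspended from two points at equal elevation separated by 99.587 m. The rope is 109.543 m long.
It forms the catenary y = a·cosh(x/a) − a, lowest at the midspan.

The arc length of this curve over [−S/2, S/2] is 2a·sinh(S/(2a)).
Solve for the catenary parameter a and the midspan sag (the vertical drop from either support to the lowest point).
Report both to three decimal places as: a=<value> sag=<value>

seed: a₀ = √(S³/(24(L−S))) = √(99.587³/(24·9.956)) = 64.291848
iter 1: u=0.774492  f(a)=+3.029e-01  f'(a)=-3.287e-01  a ← 64.291848 − (+3.029e-01/-3.287e-01) = 65.213375
iter 2: u=0.763547  f(a)=+6.635e-03  f'(a)=-3.144e-01  a ← 65.213375 − (+6.635e-03/-3.144e-01) = 65.234478
iter 3: u=0.763300  f(a)=+3.342e-06  f'(a)=-3.141e-01  a ← 65.234478 − (+3.342e-06/-3.141e-01) = 65.234488
iter 4: u=0.763300  f(a)=+8.669e-13  f'(a)=-3.141e-01  a ← 65.234488 − (+8.669e-13/-3.141e-01) = 65.234488
converged: |Δa| < 1e-12 after 4 iterations
sag = a·(cosh(S/(2a)) − 1) = 65.234488·(cosh(0.763300) − 1) = 19.944474
T_max/T_min = cosh(S/(2a)) = 1.305735

a=65.234 sag=19.944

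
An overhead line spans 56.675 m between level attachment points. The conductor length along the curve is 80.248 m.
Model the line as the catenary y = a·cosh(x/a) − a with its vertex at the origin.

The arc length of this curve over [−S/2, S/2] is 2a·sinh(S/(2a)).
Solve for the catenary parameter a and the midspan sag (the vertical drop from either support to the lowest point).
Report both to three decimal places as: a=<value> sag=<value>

a=18.965 sag=25.415

seed: a₀ = √(S³/(24(L−S))) = √(56.675³/(24·23.573)) = 17.938009
iter 1: u=1.579746  f(a)=+3.122e+00  f'(a)=-3.345e+00  a ← 17.938009 − (+3.122e+00/-3.345e+00) = 18.871347
iter 2: u=1.501615  f(a)=+2.602e-01  f'(a)=-2.809e+00  a ← 18.871347 − (+2.602e-01/-2.809e+00) = 18.963995
iter 3: u=1.494279  f(a)=+2.171e-03  f'(a)=-2.762e+00  a ← 18.963995 − (+2.171e-03/-2.762e+00) = 18.964781
iter 4: u=1.494217  f(a)=+1.539e-07  f'(a)=-2.762e+00  a ← 18.964781 − (+1.539e-07/-2.762e+00) = 18.964781
iter 5: u=1.494217  f(a)=+0.000e+00  f'(a)=-2.762e+00  a ← 18.964781 − (+0.000e+00/-2.762e+00) = 18.964781
converged: |Δa| < 1e-12 after 5 iterations
sag = a·(cosh(S/(2a)) − 1) = 18.964781·(cosh(1.494217) − 1) = 25.415376
T_max/T_min = cosh(S/(2a)) = 2.340135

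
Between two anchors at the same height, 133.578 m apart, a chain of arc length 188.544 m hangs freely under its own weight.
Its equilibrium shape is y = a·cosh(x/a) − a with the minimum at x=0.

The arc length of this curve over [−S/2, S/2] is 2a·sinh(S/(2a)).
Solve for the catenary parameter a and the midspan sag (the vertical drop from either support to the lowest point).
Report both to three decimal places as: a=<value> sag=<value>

a=44.915 sag=59.510

seed: a₀ = √(S³/(24(L−S))) = √(133.578³/(24·54.966)) = 42.505949
iter 1: u=1.571286  f(a)=+7.198e+00  f'(a)=-3.284e+00  a ← 42.505949 − (+7.198e+00/-3.284e+00) = 44.698025
iter 2: u=1.494227  f(a)=+5.943e-01  f'(a)=-2.762e+00  a ← 44.698025 − (+5.943e-01/-2.762e+00) = 44.913203
iter 3: u=1.487068  f(a)=+4.857e-03  f'(a)=-2.717e+00  a ← 44.913203 − (+4.857e-03/-2.717e+00) = 44.914991
iter 4: u=1.487009  f(a)=+3.303e-07  f'(a)=-2.717e+00  a ← 44.914991 − (+3.303e-07/-2.717e+00) = 44.914991
iter 5: u=1.487009  f(a)=+0.000e+00  f'(a)=-2.717e+00  a ← 44.914991 − (+0.000e+00/-2.717e+00) = 44.914991
converged: |Δa| < 1e-12 after 5 iterations
sag = a·(cosh(S/(2a)) − 1) = 44.914991·(cosh(1.487009) − 1) = 59.509941
T_max/T_min = cosh(S/(2a)) = 2.324946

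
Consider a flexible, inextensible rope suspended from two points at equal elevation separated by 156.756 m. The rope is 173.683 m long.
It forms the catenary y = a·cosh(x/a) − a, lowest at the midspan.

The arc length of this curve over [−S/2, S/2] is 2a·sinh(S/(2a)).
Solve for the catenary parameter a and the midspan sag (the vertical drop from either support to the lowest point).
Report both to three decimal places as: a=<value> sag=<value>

seed: a₀ = √(S³/(24(L−S))) = √(156.756³/(24·16.927)) = 97.373469
iter 1: u=0.804922  f(a)=+5.569e-01  f'(a)=-3.707e-01  a ← 97.373469 − (+5.569e-01/-3.707e-01) = 98.875619
iter 2: u=0.792693  f(a)=+1.315e-02  f'(a)=-3.534e-01  a ← 98.875619 − (+1.315e-02/-3.534e-01) = 98.912823
iter 3: u=0.792395  f(a)=+7.722e-06  f'(a)=-3.530e-01  a ← 98.912823 − (+7.722e-06/-3.530e-01) = 98.912845
iter 4: u=0.792395  f(a)=+2.643e-12  f'(a)=-3.530e-01  a ← 98.912845 − (+2.643e-12/-3.530e-01) = 98.912845
converged: |Δa| < 1e-12 after 4 iterations
sag = a·(cosh(S/(2a)) − 1) = 98.912845·(cosh(0.792395) − 1) = 32.712369
T_max/T_min = cosh(S/(2a)) = 1.330719

a=98.913 sag=32.712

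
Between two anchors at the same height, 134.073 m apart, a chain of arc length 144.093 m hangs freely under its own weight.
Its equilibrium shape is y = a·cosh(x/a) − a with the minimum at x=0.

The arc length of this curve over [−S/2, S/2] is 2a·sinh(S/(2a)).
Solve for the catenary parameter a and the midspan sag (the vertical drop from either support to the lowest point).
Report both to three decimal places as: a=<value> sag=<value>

seed: a₀ = √(S³/(24(L−S))) = √(134.073³/(24·10.020)) = 100.108858
iter 1: u=0.669636  f(a)=+2.271e-01  f'(a)=-2.093e-01  a ← 100.108858 − (+2.271e-01/-2.093e-01) = 101.193734
iter 2: u=0.662457  f(a)=+3.744e-03  f'(a)=-2.025e-01  a ← 101.193734 − (+3.744e-03/-2.025e-01) = 101.212227
iter 3: u=0.662336  f(a)=+1.056e-06  f'(a)=-2.023e-01  a ← 101.212227 − (+1.056e-06/-2.023e-01) = 101.212232
iter 4: u=0.662336  f(a)=+8.527e-14  f'(a)=-2.023e-01  a ← 101.212232 − (+8.527e-14/-2.023e-01) = 101.212232
converged: |Δa| < 1e-12 after 4 iterations
sag = a·(cosh(S/(2a)) − 1) = 101.212232·(cosh(0.662336) − 1) = 23.023890
T_max/T_min = cosh(S/(2a)) = 1.227481

a=101.212 sag=23.024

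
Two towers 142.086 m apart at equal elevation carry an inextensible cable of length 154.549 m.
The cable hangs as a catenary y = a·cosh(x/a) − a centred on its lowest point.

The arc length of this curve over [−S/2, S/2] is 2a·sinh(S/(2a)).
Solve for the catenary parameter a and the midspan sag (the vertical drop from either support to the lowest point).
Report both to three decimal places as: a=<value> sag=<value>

a=99.192 sag=26.547

seed: a₀ = √(S³/(24(L−S))) = √(142.086³/(24·12.463)) = 97.928706
iter 1: u=0.725456  f(a)=+3.321e-01  f'(a)=-2.682e-01  a ← 97.928706 − (+3.321e-01/-2.682e-01) = 99.167026
iter 2: u=0.716397  f(a)=+6.404e-03  f'(a)=-2.579e-01  a ← 99.167026 − (+6.404e-03/-2.579e-01) = 99.191855
iter 3: u=0.716218  f(a)=+2.485e-06  f'(a)=-2.577e-01  a ← 99.191855 − (+2.485e-06/-2.577e-01) = 99.191865
iter 4: u=0.716218  f(a)=+3.695e-13  f'(a)=-2.577e-01  a ← 99.191865 − (+3.695e-13/-2.577e-01) = 99.191865
converged: |Δa| < 1e-12 after 4 iterations
sag = a·(cosh(S/(2a)) − 1) = 99.191865·(cosh(0.716218) − 1) = 26.547446
T_max/T_min = cosh(S/(2a)) = 1.267637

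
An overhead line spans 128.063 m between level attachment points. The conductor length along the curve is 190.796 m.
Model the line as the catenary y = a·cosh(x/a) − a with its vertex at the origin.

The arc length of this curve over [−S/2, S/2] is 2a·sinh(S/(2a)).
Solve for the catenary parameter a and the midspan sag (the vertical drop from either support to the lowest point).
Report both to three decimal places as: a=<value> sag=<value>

seed: a₀ = √(S³/(24(L−S))) = √(128.063³/(24·62.733)) = 37.349248
iter 1: u=1.714399  f(a)=+9.891e+00  f'(a)=-4.456e+00  a ← 37.349248 − (+9.891e+00/-4.456e+00) = 39.568985
iter 2: u=1.618224  f(a)=+9.504e-01  f'(a)=-3.637e+00  a ← 39.568985 − (+9.504e-01/-3.637e+00) = 39.830264
iter 3: u=1.607609  f(a)=+1.083e-02  f'(a)=-3.555e+00  a ← 39.830264 − (+1.083e-02/-3.555e+00) = 39.833312
iter 4: u=1.607486  f(a)=+1.443e-06  f'(a)=-3.554e+00  a ← 39.833312 − (+1.443e-06/-3.554e+00) = 39.833312
iter 5: u=1.607486  f(a)=+5.684e-14  f'(a)=-3.554e+00  a ← 39.833312 − (+5.684e-14/-3.554e+00) = 39.833312
converged: |Δa| < 1e-12 after 5 iterations
sag = a·(cosh(S/(2a)) − 1) = 39.833312·(cosh(1.607486) − 1) = 63.546914
T_max/T_min = cosh(S/(2a)) = 2.595321

a=39.833 sag=63.547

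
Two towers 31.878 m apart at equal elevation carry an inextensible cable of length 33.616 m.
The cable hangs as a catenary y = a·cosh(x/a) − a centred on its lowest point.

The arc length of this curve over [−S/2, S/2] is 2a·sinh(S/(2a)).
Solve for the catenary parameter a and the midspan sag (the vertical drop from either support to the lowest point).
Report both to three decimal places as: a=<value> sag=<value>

seed: a₀ = √(S³/(24(L−S))) = √(31.878³/(24·1.738)) = 27.868019
iter 1: u=0.571946  f(a)=+2.865e-02  f'(a)=-1.289e-01  a ← 27.868019 − (+2.865e-02/-1.289e-01) = 28.090350
iter 2: u=0.567419  f(a)=+3.465e-04  f'(a)=-1.258e-01  a ← 28.090350 − (+3.465e-04/-1.258e-01) = 28.093105
iter 3: u=0.567363  f(a)=+5.205e-08  f'(a)=-1.257e-01  a ← 28.093105 − (+5.205e-08/-1.257e-01) = 28.093105
iter 4: u=0.567363  f(a)=+0.000e+00  f'(a)=-1.257e-01  a ← 28.093105 − (+0.000e+00/-1.257e-01) = 28.093105
converged: |Δa| < 1e-12 after 4 iterations
sag = a·(cosh(S/(2a)) − 1) = 28.093105·(cosh(0.567363) − 1) = 4.644204
T_max/T_min = cosh(S/(2a)) = 1.165315

a=28.093 sag=4.644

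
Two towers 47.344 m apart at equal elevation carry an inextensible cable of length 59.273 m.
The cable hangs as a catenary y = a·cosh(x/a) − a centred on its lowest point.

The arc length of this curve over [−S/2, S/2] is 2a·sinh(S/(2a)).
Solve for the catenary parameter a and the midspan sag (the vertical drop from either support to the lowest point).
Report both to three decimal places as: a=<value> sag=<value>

a=19.942 sag=15.779

seed: a₀ = √(S³/(24(L−S))) = √(47.344³/(24·11.929)) = 19.252617
iter 1: u=1.229547  f(a)=+9.349e-01  f'(a)=-1.437e+00  a ← 19.252617 − (+9.349e-01/-1.437e+00) = 19.903197
iter 2: u=1.189357  f(a)=+4.948e-02  f'(a)=-1.289e+00  a ← 19.903197 − (+4.948e-02/-1.289e+00) = 19.941596
iter 3: u=1.187067  f(a)=+1.557e-04  f'(a)=-1.280e+00  a ← 19.941596 − (+1.557e-04/-1.280e+00) = 19.941717
iter 4: u=1.187059  f(a)=+1.553e-09  f'(a)=-1.280e+00  a ← 19.941717 − (+1.553e-09/-1.280e+00) = 19.941717
iter 5: u=1.187059  f(a)=-7.105e-15  f'(a)=-1.280e+00  a ← 19.941717 − (-7.105e-15/-1.280e+00) = 19.941717
converged: |Δa| < 1e-12 after 5 iterations
sag = a·(cosh(S/(2a)) − 1) = 19.941717·(cosh(1.187059) − 1) = 15.779344
T_max/T_min = cosh(S/(2a)) = 1.791273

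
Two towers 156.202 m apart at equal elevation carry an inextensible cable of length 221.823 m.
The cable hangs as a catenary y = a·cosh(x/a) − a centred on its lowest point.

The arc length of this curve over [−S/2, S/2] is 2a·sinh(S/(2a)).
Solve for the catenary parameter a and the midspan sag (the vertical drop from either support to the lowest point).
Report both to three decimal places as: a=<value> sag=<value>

seed: a₀ = √(S³/(24(L−S))) = √(156.202³/(24·65.621)) = 49.192947
iter 1: u=1.587646  f(a)=+8.784e+00  f'(a)=-3.404e+00  a ← 49.192947 − (+8.784e+00/-3.404e+00) = 51.773691
iter 2: u=1.508507  f(a)=+7.386e-01  f'(a)=-2.853e+00  a ← 51.773691 − (+7.386e-01/-2.853e+00) = 52.032544
iter 3: u=1.501003  f(a)=+6.281e-03  f'(a)=-2.805e+00  a ← 52.032544 − (+6.281e-03/-2.805e+00) = 52.034783
iter 4: u=1.500938  f(a)=+4.628e-07  f'(a)=-2.805e+00  a ← 52.034783 − (+4.628e-07/-2.805e+00) = 52.034784
iter 5: u=1.500938  f(a)=+5.684e-14  f'(a)=-2.805e+00  a ← 52.034784 − (+5.684e-14/-2.805e+00) = 52.034784
converged: |Δa| < 1e-12 after 5 iterations
sag = a·(cosh(S/(2a)) − 1) = 52.034784·(cosh(1.500938) − 1) = 70.476357
T_max/T_min = cosh(S/(2a)) = 2.354409

a=52.035 sag=70.476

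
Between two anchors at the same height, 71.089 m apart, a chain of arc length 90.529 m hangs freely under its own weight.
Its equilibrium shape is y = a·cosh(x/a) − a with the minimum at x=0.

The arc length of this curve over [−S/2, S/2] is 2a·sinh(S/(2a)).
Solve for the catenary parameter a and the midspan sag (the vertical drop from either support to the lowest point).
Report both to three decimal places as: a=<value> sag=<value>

a=28.822 sag=24.840

seed: a₀ = √(S³/(24(L−S))) = √(71.089³/(24·19.440)) = 27.749161
iter 1: u=1.280922  f(a)=+1.659e+00  f'(a)=-1.645e+00  a ← 27.749161 − (+1.659e+00/-1.645e+00) = 28.757466
iter 2: u=1.236009  f(a)=+9.469e-02  f'(a)=-1.462e+00  a ← 28.757466 − (+9.469e-02/-1.462e+00) = 28.822232
iter 3: u=1.233232  f(a)=+3.499e-04  f'(a)=-1.451e+00  a ← 28.822232 − (+3.499e-04/-1.451e+00) = 28.822473
iter 4: u=1.233222  f(a)=+4.819e-09  f'(a)=-1.451e+00  a ← 28.822473 − (+4.819e-09/-1.451e+00) = 28.822473
iter 5: u=1.233222  f(a)=+0.000e+00  f'(a)=-1.451e+00  a ← 28.822473 − (+0.000e+00/-1.451e+00) = 28.822473
converged: |Δa| < 1e-12 after 5 iterations
sag = a·(cosh(S/(2a)) − 1) = 28.822473·(cosh(1.233222) − 1) = 24.839524
T_max/T_min = cosh(S/(2a)) = 1.861811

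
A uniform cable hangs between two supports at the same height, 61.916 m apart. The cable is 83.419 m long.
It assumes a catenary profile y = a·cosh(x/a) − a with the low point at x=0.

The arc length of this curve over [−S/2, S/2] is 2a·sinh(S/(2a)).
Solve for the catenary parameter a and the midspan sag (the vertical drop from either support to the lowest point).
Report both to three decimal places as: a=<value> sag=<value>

a=22.485 sag=24.899

seed: a₀ = √(S³/(24(L−S))) = √(61.916³/(24·21.503)) = 21.446143
iter 1: u=1.443523  f(a)=+2.355e+00  f'(a)=-2.455e+00  a ← 21.446143 − (+2.355e+00/-2.455e+00) = 22.405132
iter 2: u=1.381737  f(a)=+1.672e-01  f'(a)=-2.118e+00  a ← 22.405132 − (+1.672e-01/-2.118e+00) = 22.484048
iter 3: u=1.376887  f(a)=+9.846e-04  f'(a)=-2.093e+00  a ← 22.484048 − (+9.846e-04/-2.093e+00) = 22.484518
iter 4: u=1.376858  f(a)=+3.461e-08  f'(a)=-2.093e+00  a ← 22.484518 − (+3.461e-08/-2.093e+00) = 22.484518
iter 5: u=1.376858  f(a)=+0.000e+00  f'(a)=-2.093e+00  a ← 22.484518 − (+0.000e+00/-2.093e+00) = 22.484518
converged: |Δa| < 1e-12 after 5 iterations
sag = a·(cosh(S/(2a)) − 1) = 22.484518·(cosh(1.376858) − 1) = 24.899403
T_max/T_min = cosh(S/(2a)) = 2.107402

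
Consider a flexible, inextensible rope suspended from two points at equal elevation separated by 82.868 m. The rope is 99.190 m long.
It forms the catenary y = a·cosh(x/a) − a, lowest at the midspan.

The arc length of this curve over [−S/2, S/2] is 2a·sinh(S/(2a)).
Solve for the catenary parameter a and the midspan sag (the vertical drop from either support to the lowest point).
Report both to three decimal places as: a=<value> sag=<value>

seed: a₀ = √(S³/(24(L−S))) = √(82.868³/(24·16.322)) = 38.114303
iter 1: u=1.087098  f(a)=+9.920e-01  f'(a)=-9.621e-01  a ← 38.114303 − (+9.920e-01/-9.621e-01) = 39.145466
iter 2: u=1.058462  f(a)=+4.168e-02  f'(a)=-8.827e-01  a ← 39.145466 − (+4.168e-02/-8.827e-01) = 39.192687
iter 3: u=1.057187  f(a)=+8.075e-05  f'(a)=-8.793e-01  a ← 39.192687 − (+8.075e-05/-8.793e-01) = 39.192779
iter 4: u=1.057185  f(a)=+3.043e-10  f'(a)=-8.793e-01  a ← 39.192779 − (+3.043e-10/-8.793e-01) = 39.192779
iter 5: u=1.057185  f(a)=-2.842e-14  f'(a)=-8.793e-01  a ← 39.192779 − (-2.842e-14/-8.793e-01) = 39.192779
converged: |Δa| < 1e-12 after 5 iterations
sag = a·(cosh(S/(2a)) − 1) = 39.192779·(cosh(1.057185) − 1) = 24.019071
T_max/T_min = cosh(S/(2a)) = 1.612844

a=39.193 sag=24.019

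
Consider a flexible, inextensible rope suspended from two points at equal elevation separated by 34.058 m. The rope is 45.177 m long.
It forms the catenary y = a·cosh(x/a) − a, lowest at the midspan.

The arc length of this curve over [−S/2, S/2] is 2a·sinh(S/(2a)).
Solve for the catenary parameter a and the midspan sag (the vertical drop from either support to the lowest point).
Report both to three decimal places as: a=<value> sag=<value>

a=12.723 sag=13.202

seed: a₀ = √(S³/(24(L−S))) = √(34.058³/(24·11.119)) = 12.167188
iter 1: u=1.399584  f(a)=+1.141e+00  f'(a)=-2.212e+00  a ← 12.167188 − (+1.141e+00/-2.212e+00) = 12.683178
iter 2: u=1.342645  f(a)=+7.661e-02  f'(a)=-1.924e+00  a ← 12.683178 − (+7.661e-02/-1.924e+00) = 12.723000
iter 3: u=1.338442  f(a)=+4.002e-04  f'(a)=-1.904e+00  a ← 12.723000 − (+4.002e-04/-1.904e+00) = 12.723210
iter 4: u=1.338420  f(a)=+1.105e-08  f'(a)=-1.904e+00  a ← 12.723210 − (+1.105e-08/-1.904e+00) = 12.723210
iter 5: u=1.338420  f(a)=+0.000e+00  f'(a)=-1.904e+00  a ← 12.723210 − (+0.000e+00/-1.904e+00) = 12.723210
converged: |Δa| < 1e-12 after 5 iterations
sag = a·(cosh(S/(2a)) − 1) = 12.723210·(cosh(1.338420) − 1) = 13.202075
T_max/T_min = cosh(S/(2a)) = 2.037637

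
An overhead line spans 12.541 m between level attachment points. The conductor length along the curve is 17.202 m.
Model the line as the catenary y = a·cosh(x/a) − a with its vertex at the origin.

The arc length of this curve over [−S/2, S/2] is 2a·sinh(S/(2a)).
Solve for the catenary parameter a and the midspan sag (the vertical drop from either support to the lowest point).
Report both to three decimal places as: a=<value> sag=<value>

a=4.416 sag=5.253

seed: a₀ = √(S³/(24(L−S))) = √(12.541³/(24·4.661)) = 4.199070
iter 1: u=1.493307  f(a)=+5.482e-01  f'(a)=-2.756e+00  a ← 4.199070 − (+5.482e-01/-2.756e+00) = 4.397954
iter 2: u=1.425777  f(a)=+4.135e-02  f'(a)=-2.355e+00  a ← 4.397954 − (+4.135e-02/-2.355e+00) = 4.415515
iter 3: u=1.420106  f(a)=+2.777e-04  f'(a)=-2.323e+00  a ← 4.415515 − (+2.777e-04/-2.323e+00) = 4.415635
iter 4: u=1.420068  f(a)=+1.272e-08  f'(a)=-2.323e+00  a ← 4.415635 − (+1.272e-08/-2.323e+00) = 4.415635
iter 5: u=1.420068  f(a)=+0.000e+00  f'(a)=-2.323e+00  a ← 4.415635 − (+0.000e+00/-2.323e+00) = 4.415635
converged: |Δa| < 1e-12 after 5 iterations
sag = a·(cosh(S/(2a)) − 1) = 4.415635·(cosh(1.420068) − 1) = 5.252614
T_max/T_min = cosh(S/(2a)) = 2.189549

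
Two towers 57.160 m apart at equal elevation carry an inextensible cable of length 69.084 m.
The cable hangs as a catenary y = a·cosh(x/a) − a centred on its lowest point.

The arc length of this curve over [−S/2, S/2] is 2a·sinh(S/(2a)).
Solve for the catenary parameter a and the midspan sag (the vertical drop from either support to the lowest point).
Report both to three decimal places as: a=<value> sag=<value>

seed: a₀ = √(S³/(24(L−S))) = √(57.160³/(24·11.924)) = 25.545930
iter 1: u=1.118769  f(a)=+7.689e-01  f'(a)=-1.056e+00  a ← 25.545930 − (+7.689e-01/-1.056e+00) = 26.274207
iter 2: u=1.087759  f(a)=+3.410e-02  f'(a)=-9.639e-01  a ← 26.274207 − (+3.410e-02/-9.639e-01) = 26.309587
iter 3: u=1.086296  f(a)=+7.400e-05  f'(a)=-9.598e-01  a ← 26.309587 − (+7.400e-05/-9.598e-01) = 26.309664
iter 4: u=1.086293  f(a)=+3.501e-10  f'(a)=-9.598e-01  a ← 26.309664 − (+3.501e-10/-9.598e-01) = 26.309664
iter 5: u=1.086293  f(a)=+1.421e-14  f'(a)=-9.598e-01  a ← 26.309664 − (+1.421e-14/-9.598e-01) = 26.309664
converged: |Δa| < 1e-12 after 5 iterations
sag = a·(cosh(S/(2a)) − 1) = 26.309664·(cosh(1.086293) − 1) = 17.110932
T_max/T_min = cosh(S/(2a)) = 1.650367

a=26.310 sag=17.111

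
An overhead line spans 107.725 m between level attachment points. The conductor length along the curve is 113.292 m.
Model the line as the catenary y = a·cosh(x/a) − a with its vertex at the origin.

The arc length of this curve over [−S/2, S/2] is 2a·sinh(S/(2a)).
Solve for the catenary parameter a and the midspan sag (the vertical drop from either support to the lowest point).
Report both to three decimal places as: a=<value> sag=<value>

seed: a₀ = √(S³/(24(L−S))) = √(107.725³/(24·5.567)) = 96.729406
iter 1: u=0.556837  f(a)=+8.695e-02  f'(a)=-1.187e-01  a ← 96.729406 − (+8.695e-02/-1.187e-01) = 97.461819
iter 2: u=0.552652  f(a)=+9.974e-04  f'(a)=-1.160e-01  a ← 97.461819 − (+9.974e-04/-1.160e-01) = 97.470417
iter 3: u=0.552604  f(a)=+1.346e-07  f'(a)=-1.160e-01  a ← 97.470417 − (+1.346e-07/-1.160e-01) = 97.470418
iter 4: u=0.552604  f(a)=+1.421e-14  f'(a)=-1.160e-01  a ← 97.470418 − (+1.421e-14/-1.160e-01) = 97.470418
converged: |Δa| < 1e-12 after 4 iterations
sag = a·(cosh(S/(2a)) − 1) = 97.470418·(cosh(0.552604) − 1) = 15.264899
T_max/T_min = cosh(S/(2a)) = 1.156611

a=97.470 sag=15.265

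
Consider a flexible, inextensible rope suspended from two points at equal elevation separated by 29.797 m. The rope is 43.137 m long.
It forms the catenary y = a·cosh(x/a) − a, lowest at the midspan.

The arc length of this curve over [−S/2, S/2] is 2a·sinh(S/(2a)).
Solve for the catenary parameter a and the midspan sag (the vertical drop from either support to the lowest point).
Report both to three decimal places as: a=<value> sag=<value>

seed: a₀ = √(S³/(24(L−S))) = √(29.797³/(24·13.340)) = 9.090238
iter 1: u=1.638956  f(a)=+1.911e+00  f'(a)=-3.803e+00  a ← 9.090238 − (+1.911e+00/-3.803e+00) = 9.592654
iter 2: u=1.553116  f(a)=+1.698e-01  f'(a)=-3.154e+00  a ← 9.592654 − (+1.698e-01/-3.154e+00) = 9.646499
iter 3: u=1.544446  f(a)=+1.631e-03  f'(a)=-3.094e+00  a ← 9.646499 − (+1.631e-03/-3.094e+00) = 9.647026
iter 4: u=1.544362  f(a)=+1.537e-07  f'(a)=-3.093e+00  a ← 9.647026 − (+1.537e-07/-3.093e+00) = 9.647026
iter 5: u=1.544362  f(a)=+0.000e+00  f'(a)=-3.093e+00  a ← 9.647026 − (+0.000e+00/-3.093e+00) = 9.647026
converged: |Δa| < 1e-12 after 5 iterations
sag = a·(cosh(S/(2a)) − 1) = 9.647026·(cosh(1.544362) − 1) = 13.980613
T_max/T_min = cosh(S/(2a)) = 2.449215

a=9.647 sag=13.981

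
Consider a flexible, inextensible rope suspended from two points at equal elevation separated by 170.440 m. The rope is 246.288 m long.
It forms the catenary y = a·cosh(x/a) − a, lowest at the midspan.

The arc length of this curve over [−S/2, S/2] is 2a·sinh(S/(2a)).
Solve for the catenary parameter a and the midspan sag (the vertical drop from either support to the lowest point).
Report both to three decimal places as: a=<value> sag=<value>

a=55.330 sag=79.673

seed: a₀ = √(S³/(24(L−S))) = √(170.440³/(24·75.848)) = 52.153037
iter 1: u=1.634037  f(a)=+1.079e+01  f'(a)=-3.763e+00  a ← 52.153037 − (+1.079e+01/-3.763e+00) = 55.021438
iter 2: u=1.548851  f(a)=+9.545e-01  f'(a)=-3.125e+00  a ← 55.021438 − (+9.545e-01/-3.125e+00) = 55.326929
iter 3: u=1.540299  f(a)=+9.063e-03  f'(a)=-3.065e+00  a ← 55.326929 − (+9.063e-03/-3.065e+00) = 55.329886
iter 4: u=1.540216  f(a)=+8.343e-07  f'(a)=-3.065e+00  a ← 55.329886 − (+8.343e-07/-3.065e+00) = 55.329886
iter 5: u=1.540216  f(a)=-2.842e-14  f'(a)=-3.065e+00  a ← 55.329886 − (-2.842e-14/-3.065e+00) = 55.329886
converged: |Δa| < 1e-12 after 5 iterations
sag = a·(cosh(S/(2a)) − 1) = 55.329886·(cosh(1.540216) − 1) = 79.673229
T_max/T_min = cosh(S/(2a)) = 2.439967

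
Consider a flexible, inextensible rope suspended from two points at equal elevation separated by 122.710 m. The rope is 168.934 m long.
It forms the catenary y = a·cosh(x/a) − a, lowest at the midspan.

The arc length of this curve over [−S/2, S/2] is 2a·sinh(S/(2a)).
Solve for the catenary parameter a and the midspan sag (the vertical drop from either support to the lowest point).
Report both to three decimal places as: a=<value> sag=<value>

a=42.943 sag=51.814

seed: a₀ = √(S³/(24(L−S))) = √(122.710³/(24·46.224)) = 40.811311
iter 1: u=1.503382  f(a)=+5.514e+00  f'(a)=-2.820e+00  a ← 40.811311 − (+5.514e+00/-2.820e+00) = 42.766320
iter 2: u=1.434657  f(a)=+4.210e-01  f'(a)=-2.405e+00  a ← 42.766320 − (+4.210e-01/-2.405e+00) = 42.941375
iter 3: u=1.428808  f(a)=+2.902e-03  f'(a)=-2.372e+00  a ← 42.941375 − (+2.902e-03/-2.372e+00) = 42.942599
iter 4: u=1.428768  f(a)=+1.400e-07  f'(a)=-2.371e+00  a ← 42.942599 − (+1.400e-07/-2.371e+00) = 42.942599
iter 5: u=1.428768  f(a)=+0.000e+00  f'(a)=-2.371e+00  a ← 42.942599 − (+0.000e+00/-2.371e+00) = 42.942599
converged: |Δa| < 1e-12 after 5 iterations
sag = a·(cosh(S/(2a)) − 1) = 42.942599·(cosh(1.428768) − 1) = 51.813619
T_max/T_min = cosh(S/(2a)) = 2.206579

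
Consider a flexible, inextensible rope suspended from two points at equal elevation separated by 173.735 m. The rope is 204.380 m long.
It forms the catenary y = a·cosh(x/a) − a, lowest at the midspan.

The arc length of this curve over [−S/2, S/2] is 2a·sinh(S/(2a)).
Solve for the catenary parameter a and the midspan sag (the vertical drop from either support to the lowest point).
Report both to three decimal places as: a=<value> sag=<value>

seed: a₀ = √(S³/(24(L−S))) = √(173.735³/(24·30.645)) = 84.439479
iter 1: u=1.028755  f(a)=+1.663e+00  f'(a)=-8.056e-01  a ← 84.439479 − (+1.663e+00/-8.056e-01) = 86.503844
iter 2: u=1.004204  f(a)=+6.294e-02  f'(a)=-7.457e-01  a ← 86.503844 − (+6.294e-02/-7.457e-01) = 86.588253
iter 3: u=1.003225  f(a)=+9.801e-05  f'(a)=-7.434e-01  a ← 86.588253 − (+9.801e-05/-7.434e-01) = 86.588384
iter 4: u=1.003223  f(a)=+2.385e-10  f'(a)=-7.434e-01  a ← 86.588384 − (+2.385e-10/-7.434e-01) = 86.588384
iter 5: u=1.003223  f(a)=-2.842e-14  f'(a)=-7.434e-01  a ← 86.588384 − (-2.842e-14/-7.434e-01) = 86.588384
converged: |Δa| < 1e-12 after 5 iterations
sag = a·(cosh(S/(2a)) − 1) = 86.588384·(cosh(1.003223) − 1) = 47.353186
T_max/T_min = cosh(S/(2a)) = 1.546877

a=86.588 sag=47.353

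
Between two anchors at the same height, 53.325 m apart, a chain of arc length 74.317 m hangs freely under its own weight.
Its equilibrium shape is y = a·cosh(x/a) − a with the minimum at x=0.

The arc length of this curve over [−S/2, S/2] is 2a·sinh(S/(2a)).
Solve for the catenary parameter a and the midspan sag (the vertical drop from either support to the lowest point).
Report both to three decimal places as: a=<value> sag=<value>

seed: a₀ = √(S³/(24(L−S))) = √(53.325³/(24·20.992)) = 17.348573
iter 1: u=1.536870  f(a)=+2.623e+00  f'(a)=-3.042e+00  a ← 17.348573 − (+2.623e+00/-3.042e+00) = 18.210902
iter 2: u=1.464096  f(a)=+2.083e-01  f'(a)=-2.576e+00  a ← 18.210902 − (+2.083e-01/-2.576e+00) = 18.291737
iter 3: u=1.457625  f(a)=+1.563e-03  f'(a)=-2.538e+00  a ← 18.291737 − (+1.563e-03/-2.538e+00) = 18.292353
iter 4: u=1.457576  f(a)=+8.950e-08  f'(a)=-2.538e+00  a ← 18.292353 − (+8.950e-08/-2.538e+00) = 18.292353
iter 5: u=1.457576  f(a)=+1.421e-14  f'(a)=-2.538e+00  a ← 18.292353 − (+1.421e-14/-2.538e+00) = 18.292353
converged: |Δa| < 1e-12 after 5 iterations
sag = a·(cosh(S/(2a)) − 1) = 18.292353·(cosh(1.457576) − 1) = 23.124604
T_max/T_min = cosh(S/(2a)) = 2.264168

a=18.292 sag=23.125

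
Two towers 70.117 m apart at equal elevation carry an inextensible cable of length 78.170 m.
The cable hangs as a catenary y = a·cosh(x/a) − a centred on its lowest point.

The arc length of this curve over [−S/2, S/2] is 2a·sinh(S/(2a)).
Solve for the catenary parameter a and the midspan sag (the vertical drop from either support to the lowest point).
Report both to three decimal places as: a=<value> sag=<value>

a=42.942 sag=15.124

seed: a₀ = √(S³/(24(L−S))) = √(70.117³/(24·8.053)) = 42.232863
iter 1: u=0.830124  f(a)=+2.821e-01  f'(a)=-4.083e-01  a ← 42.232863 − (+2.821e-01/-4.083e-01) = 42.923695
iter 2: u=0.816763  f(a)=+7.070e-03  f'(a)=-3.881e-01  a ← 42.923695 − (+7.070e-03/-3.881e-01) = 42.941914
iter 3: u=0.816417  f(a)=+4.695e-06  f'(a)=-3.875e-01  a ← 42.941914 − (+4.695e-06/-3.875e-01) = 42.941926
iter 4: u=0.816417  f(a)=+2.089e-12  f'(a)=-3.875e-01  a ← 42.941926 − (+2.089e-12/-3.875e-01) = 42.941926
converged: |Δa| < 1e-12 after 4 iterations
sag = a·(cosh(S/(2a)) − 1) = 42.941926·(cosh(0.816417) − 1) = 15.123952
T_max/T_min = cosh(S/(2a)) = 1.352195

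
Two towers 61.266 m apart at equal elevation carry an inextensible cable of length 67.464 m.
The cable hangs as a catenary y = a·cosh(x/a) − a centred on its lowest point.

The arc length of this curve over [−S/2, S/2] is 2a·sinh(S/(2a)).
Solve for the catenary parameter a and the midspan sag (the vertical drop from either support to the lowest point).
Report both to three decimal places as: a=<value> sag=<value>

seed: a₀ = √(S³/(24(L−S))) = √(61.266³/(24·6.198)) = 39.318585
iter 1: u=0.779097  f(a)=+1.908e-01  f'(a)=-3.348e-01  a ← 39.318585 − (+1.908e-01/-3.348e-01) = 39.888577
iter 2: u=0.767964  f(a)=+4.229e-03  f'(a)=-3.201e-01  a ← 39.888577 − (+4.229e-03/-3.201e-01) = 39.901788
iter 3: u=0.767710  f(a)=+2.181e-06  f'(a)=-3.198e-01  a ← 39.901788 − (+2.181e-06/-3.198e-01) = 39.901795
iter 4: u=0.767710  f(a)=+5.826e-13  f'(a)=-3.198e-01  a ← 39.901795 − (+5.826e-13/-3.198e-01) = 39.901795
converged: |Δa| < 1e-12 after 4 iterations
sag = a·(cosh(S/(2a)) − 1) = 39.901795·(cosh(0.767710) − 1) = 12.347617
T_max/T_min = cosh(S/(2a)) = 1.309450

a=39.902 sag=12.348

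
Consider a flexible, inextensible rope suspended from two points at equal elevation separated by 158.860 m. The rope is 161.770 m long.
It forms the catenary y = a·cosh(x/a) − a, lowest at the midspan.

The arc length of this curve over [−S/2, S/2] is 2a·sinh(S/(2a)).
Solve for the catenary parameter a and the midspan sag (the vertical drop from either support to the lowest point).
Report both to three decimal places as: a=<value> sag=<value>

a=240.246 sag=13.251

seed: a₀ = √(S³/(24(L−S))) = √(158.860³/(24·2.910)) = 239.590571
iter 1: u=0.331524  f(a)=+1.603e-02  f'(a)=-2.456e-02  a ← 239.590571 − (+1.603e-02/-2.456e-02) = 240.243416
iter 2: u=0.330623  f(a)=+6.577e-05  f'(a)=-2.436e-02  a ← 240.243416 − (+6.577e-05/-2.436e-02) = 240.246116
iter 3: u=0.330619  f(a)=+1.117e-09  f'(a)=-2.436e-02  a ← 240.246116 − (+1.117e-09/-2.436e-02) = 240.246116
iter 4: u=0.330619  f(a)=+0.000e+00  f'(a)=-2.436e-02  a ← 240.246116 − (+0.000e+00/-2.436e-02) = 240.246116
converged: |Δa| < 1e-12 after 4 iterations
sag = a·(cosh(S/(2a)) − 1) = 240.246116·(cosh(0.330619) − 1) = 13.250589
T_max/T_min = cosh(S/(2a)) = 1.055154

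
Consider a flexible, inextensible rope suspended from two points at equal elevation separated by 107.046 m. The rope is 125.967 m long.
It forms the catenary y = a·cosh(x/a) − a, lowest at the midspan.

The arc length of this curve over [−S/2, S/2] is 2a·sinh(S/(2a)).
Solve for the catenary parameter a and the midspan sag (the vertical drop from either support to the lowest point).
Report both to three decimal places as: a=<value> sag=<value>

seed: a₀ = √(S³/(24(L−S))) = √(107.046³/(24·18.921)) = 51.973026
iter 1: u=1.029823  f(a)=+1.029e+00  f'(a)=-8.083e-01  a ← 51.973026 − (+1.029e+00/-8.083e-01) = 53.246090
iter 2: u=1.005201  f(a)=+3.902e-02  f'(a)=-7.481e-01  a ← 53.246090 − (+3.902e-02/-7.481e-01) = 53.298255
iter 3: u=1.004217  f(a)=+6.101e-05  f'(a)=-7.457e-01  a ← 53.298255 − (+6.101e-05/-7.457e-01) = 53.298337
iter 4: u=1.004215  f(a)=+1.497e-10  f'(a)=-7.457e-01  a ← 53.298337 − (+1.497e-10/-7.457e-01) = 53.298337
iter 5: u=1.004215  f(a)=+1.421e-14  f'(a)=-7.457e-01  a ← 53.298337 − (+1.421e-14/-7.457e-01) = 53.298337
converged: |Δa| < 1e-12 after 5 iterations
sag = a·(cosh(S/(2a)) − 1) = 53.298337·(cosh(1.004215) − 1) = 29.210051
T_max/T_min = cosh(S/(2a)) = 1.548048

a=53.298 sag=29.210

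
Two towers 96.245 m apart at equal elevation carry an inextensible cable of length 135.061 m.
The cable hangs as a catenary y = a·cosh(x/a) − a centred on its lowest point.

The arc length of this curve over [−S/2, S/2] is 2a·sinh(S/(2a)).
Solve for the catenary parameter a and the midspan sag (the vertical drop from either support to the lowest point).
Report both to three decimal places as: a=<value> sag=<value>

seed: a₀ = √(S³/(24(L−S))) = √(96.245³/(24·38.816)) = 30.935437
iter 1: u=1.555578  f(a)=+4.976e+00  f'(a)=-3.172e+00  a ← 30.935437 − (+4.976e+00/-3.172e+00) = 32.504431
iter 2: u=1.480490  f(a)=+4.036e-01  f'(a)=-2.676e+00  a ← 32.504431 − (+4.036e-01/-2.676e+00) = 32.655260
iter 3: u=1.473652  f(a)=+3.174e-03  f'(a)=-2.634e+00  a ← 32.655260 − (+3.174e-03/-2.634e+00) = 32.656464
iter 4: u=1.473598  f(a)=+1.996e-07  f'(a)=-2.634e+00  a ← 32.656464 − (+1.996e-07/-2.634e+00) = 32.656464
iter 5: u=1.473598  f(a)=+0.000e+00  f'(a)=-2.634e+00  a ← 32.656464 − (+0.000e+00/-2.634e+00) = 32.656464
converged: |Δa| < 1e-12 after 5 iterations
sag = a·(cosh(S/(2a)) − 1) = 32.656464·(cosh(1.473598) − 1) = 42.355622
T_max/T_min = cosh(S/(2a)) = 2.297006

a=32.656 sag=42.356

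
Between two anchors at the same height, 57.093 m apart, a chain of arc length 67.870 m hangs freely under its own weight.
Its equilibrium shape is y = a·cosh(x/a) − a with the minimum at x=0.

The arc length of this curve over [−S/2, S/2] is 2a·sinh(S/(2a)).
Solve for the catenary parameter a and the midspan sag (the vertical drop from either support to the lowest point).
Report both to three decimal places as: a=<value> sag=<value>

a=27.552 sag=16.159

seed: a₀ = √(S³/(24(L−S))) = √(57.093³/(24·10.777)) = 26.823765
iter 1: u=1.064224  f(a)=+6.270e-01  f'(a)=-8.983e-01  a ← 26.823765 − (+6.270e-01/-8.983e-01) = 27.521750
iter 2: u=1.037234  f(a)=+2.531e-02  f'(a)=-8.271e-01  a ← 27.521750 − (+2.531e-02/-8.271e-01) = 27.552347
iter 3: u=1.036082  f(a)=+4.507e-05  f'(a)=-8.242e-01  a ← 27.552347 − (+4.507e-05/-8.242e-01) = 27.552402
iter 4: u=1.036080  f(a)=+1.435e-10  f'(a)=-8.242e-01  a ← 27.552402 − (+1.435e-10/-8.242e-01) = 27.552402
iter 5: u=1.036080  f(a)=+1.421e-14  f'(a)=-8.242e-01  a ← 27.552402 − (+1.421e-14/-8.242e-01) = 27.552402
converged: |Δa| < 1e-12 after 5 iterations
sag = a·(cosh(S/(2a)) − 1) = 27.552402·(cosh(1.036080) − 1) = 16.159371
T_max/T_min = cosh(S/(2a)) = 1.586496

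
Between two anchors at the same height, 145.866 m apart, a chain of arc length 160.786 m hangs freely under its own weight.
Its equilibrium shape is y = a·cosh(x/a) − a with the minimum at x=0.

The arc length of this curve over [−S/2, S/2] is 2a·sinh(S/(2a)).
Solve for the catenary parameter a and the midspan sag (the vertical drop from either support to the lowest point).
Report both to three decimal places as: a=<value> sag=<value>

seed: a₀ = √(S³/(24(L−S))) = √(145.866³/(24·14.920)) = 93.098156
iter 1: u=0.783399  f(a)=+4.646e-01  f'(a)=-3.406e-01  a ← 93.098156 − (+4.646e-01/-3.406e-01) = 94.462039
iter 2: u=0.772088  f(a)=+1.041e-02  f'(a)=-3.255e-01  a ← 94.462039 − (+1.041e-02/-3.255e-01) = 94.494006
iter 3: u=0.771827  f(a)=+5.486e-06  f'(a)=-3.252e-01  a ← 94.494006 − (+5.486e-06/-3.252e-01) = 94.494023
iter 4: u=0.771827  f(a)=+1.506e-12  f'(a)=-3.252e-01  a ← 94.494023 − (+1.506e-12/-3.252e-01) = 94.494023
converged: |Δa| < 1e-12 after 4 iterations
sag = a·(cosh(S/(2a)) − 1) = 94.494023·(cosh(0.771827) − 1) = 29.571100
T_max/T_min = cosh(S/(2a)) = 1.312941

a=94.494 sag=29.571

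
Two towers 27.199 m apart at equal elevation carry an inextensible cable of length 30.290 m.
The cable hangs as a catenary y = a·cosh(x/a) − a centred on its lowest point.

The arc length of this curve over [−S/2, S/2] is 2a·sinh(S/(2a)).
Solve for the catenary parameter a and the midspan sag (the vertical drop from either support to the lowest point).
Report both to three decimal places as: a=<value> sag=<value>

a=16.743 sag=5.834

seed: a₀ = √(S³/(24(L−S))) = √(27.199³/(24·3.091)) = 16.469267
iter 1: u=0.825750  f(a)=+1.071e-01  f'(a)=-4.016e-01  a ← 16.469267 − (+1.071e-01/-4.016e-01) = 16.735979
iter 2: u=0.812591  f(a)=+2.657e-03  f'(a)=-3.819e-01  a ← 16.735979 − (+2.657e-03/-3.819e-01) = 16.742937
iter 3: u=0.812253  f(a)=+1.728e-06  f'(a)=-3.814e-01  a ← 16.742937 − (+1.728e-06/-3.814e-01) = 16.742942
iter 4: u=0.812253  f(a)=+7.354e-13  f'(a)=-3.814e-01  a ← 16.742942 − (+7.354e-13/-3.814e-01) = 16.742942
converged: |Δa| < 1e-12 after 4 iterations
sag = a·(cosh(S/(2a)) − 1) = 16.742942·(cosh(0.812253) − 1) = 5.833531
T_max/T_min = cosh(S/(2a)) = 1.348417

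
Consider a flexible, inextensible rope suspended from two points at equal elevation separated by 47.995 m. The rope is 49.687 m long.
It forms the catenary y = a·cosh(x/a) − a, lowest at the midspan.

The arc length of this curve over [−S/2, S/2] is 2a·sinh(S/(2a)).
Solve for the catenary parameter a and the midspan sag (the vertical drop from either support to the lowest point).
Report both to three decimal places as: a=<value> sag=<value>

seed: a₀ = √(S³/(24(L−S))) = √(47.995³/(24·1.692)) = 52.178092
iter 1: u=0.459915  f(a)=+1.799e-02  f'(a)=-6.624e-02  a ← 52.178092 − (+1.799e-02/-6.624e-02) = 52.449619
iter 2: u=0.457534  f(a)=+1.414e-04  f'(a)=-6.520e-02  a ← 52.449619 − (+1.414e-04/-6.520e-02) = 52.451787
iter 3: u=0.457515  f(a)=+8.886e-09  f'(a)=-6.519e-02  a ← 52.451787 − (+8.886e-09/-6.519e-02) = 52.451787
iter 4: u=0.457515  f(a)=+0.000e+00  f'(a)=-6.519e-02  a ← 52.451787 − (+0.000e+00/-6.519e-02) = 52.451787
converged: |Δa| < 1e-12 after 4 iterations
sag = a·(cosh(S/(2a)) − 1) = 52.451787·(cosh(0.457515) − 1) = 5.586041
T_max/T_min = cosh(S/(2a)) = 1.106499

a=52.452 sag=5.586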